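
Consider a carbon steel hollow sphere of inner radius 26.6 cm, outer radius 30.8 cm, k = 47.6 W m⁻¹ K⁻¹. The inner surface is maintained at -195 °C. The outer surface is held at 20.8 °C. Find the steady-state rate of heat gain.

Q = 4πk·ΔT/(1/r₁ − 1/r₂) = 4π × 47.6 × 215.8 / (1/0.266 − 1/0.308) = 2.52×10^5 W

Q = 252 kW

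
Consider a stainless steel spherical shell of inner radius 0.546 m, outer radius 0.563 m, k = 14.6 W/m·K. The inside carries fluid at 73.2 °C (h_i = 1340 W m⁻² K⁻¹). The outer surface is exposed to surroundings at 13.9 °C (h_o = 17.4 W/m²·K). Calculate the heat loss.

Resistance network (inner→outer):
  R_conv,in = 1/(4πr²h) = 1/(4π·0.546²·1340) = 1.992×10^-4 K/W
  R_stainless steel = (1/0.546 − 1/0.563)/(4πk) = 0.05530/(4π·14.6) = 3.014×10^-4 K/W
  R_conv,out = 1/(4πr²h) = 1/(4π·0.563²·17.4) = 0.01443 K/W
ΣR = 1.992×10^-4 + 3.014×10^-4 + 0.01443 = 0.01493 K/W
Q = ΔT/ΣR = (73.2 °C − 13.9 °C)/0.01493 = 3970 W

Q = 3.97 kW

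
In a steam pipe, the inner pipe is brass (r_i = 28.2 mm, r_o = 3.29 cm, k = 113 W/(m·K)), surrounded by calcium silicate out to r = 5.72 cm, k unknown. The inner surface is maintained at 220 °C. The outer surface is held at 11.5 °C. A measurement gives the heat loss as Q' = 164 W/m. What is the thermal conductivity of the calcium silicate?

k = 0.0693 W/m·K

ΣR = ΔT/Q' = |220 − 11.5|/164 = 1.271 m·K/W
Known resistances:
  R'_brass = ln(0.0329/0.0282)/(2πk) = 0.1542/(2π·113) = 2.171×10^-4 m·K/W
R_calcium silicate = ΣR − ΣR_known = 1.271 − 2.171×10^-4 = 1.271 m·K/W
ln(r₂/r₁)/(2πk) = 1.271 ⇒ k = 0.5531/(2π·1.271) = 0.0693 W/m·K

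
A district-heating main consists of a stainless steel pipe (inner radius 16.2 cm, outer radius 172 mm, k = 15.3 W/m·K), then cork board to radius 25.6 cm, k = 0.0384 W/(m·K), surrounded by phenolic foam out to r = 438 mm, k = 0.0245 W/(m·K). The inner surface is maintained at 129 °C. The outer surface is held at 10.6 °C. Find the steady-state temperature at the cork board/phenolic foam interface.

Series thermal resistances, inner to outer:
  R'_stainless steel = ln(0.172/0.162)/(2πk) = 0.05990/(2π·15.3) = 6.231×10^-4 m·K/W
  R'_cork board = ln(0.256/0.172)/(2πk) = 0.3977/(2π·0.0384) = 1.648 m·K/W
  R'_phenolic foam = ln(0.438/0.256)/(2πk) = 0.5370/(2π·0.0245) = 3.489 m·K/W
ΣR = 6.231×10^-4 + 1.648 + 3.489 = 5.138 m·K/W
Q' = ΔT/ΣR = (129 °C − 10.6 °C)/5.138 = 23.04 W/m
From the inner boundary to the cork board/phenolic foam interface, ΣR_partial = 1.649 m·K/W.
T_interface = T_in − Q'·ΣR_partial = 129 °C − (23.04)(1.649) = 91.0 °C

T = 91.0 °C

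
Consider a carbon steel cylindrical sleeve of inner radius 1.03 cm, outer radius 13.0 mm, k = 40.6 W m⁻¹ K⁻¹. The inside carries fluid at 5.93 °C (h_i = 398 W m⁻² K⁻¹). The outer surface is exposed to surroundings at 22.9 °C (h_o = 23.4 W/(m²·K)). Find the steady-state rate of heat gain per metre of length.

Q' = 30.1 W/m

Series thermal resistances, inner to outer:
  R'_conv,in = 1/(2πr h) = 1/(2π·0.0103·398) = 0.03882 m·K/W
  R'_carbon steel = ln(0.0130/0.0103)/(2πk) = 0.2328/(2π·40.6) = 9.126×10^-4 m·K/W
  R'_conv,out = 1/(2πr h) = 1/(2π·0.0130·23.4) = 0.5232 m·K/W
ΣR = 0.03882 + 9.126×10^-4 + 0.5232 = 0.5629 m·K/W
Q' = ΔT/ΣR = (5.93 °C − 22.9 °C)/0.5629 = -30.1 W/m
(Negative Q' ⇒ heat flows inward; heat gain = 30.1 W/m.)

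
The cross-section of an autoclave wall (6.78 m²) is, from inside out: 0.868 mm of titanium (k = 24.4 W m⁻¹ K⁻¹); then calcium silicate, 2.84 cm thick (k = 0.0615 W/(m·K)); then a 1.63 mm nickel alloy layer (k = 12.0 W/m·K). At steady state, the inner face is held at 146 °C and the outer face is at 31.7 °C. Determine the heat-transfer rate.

Q = 1680 W

Treat each layer as a resistance in series:
  R_titanium = L/(kA) = 8.68×10^-4/(24.4·6.78) = 5.247×10^-6 K/W
  R_calcium silicate = L/(kA) = 0.0284/(0.0615·6.78) = 0.06811 K/W
  R_nickel alloy = L/(kA) = 0.00163/(12.0·6.78) = 2.003×10^-5 K/W
ΣR = 5.247×10^-6 + 0.06811 + 2.003×10^-5 = 0.06814 K/W
Q = ΔT/ΣR = (146 °C − 31.7 °C)/0.06814 = 1680 W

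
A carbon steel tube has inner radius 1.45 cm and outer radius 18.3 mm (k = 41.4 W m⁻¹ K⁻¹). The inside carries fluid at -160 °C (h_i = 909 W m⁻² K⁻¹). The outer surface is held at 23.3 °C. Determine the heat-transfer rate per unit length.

Q' = 14.1 kW/m

Treat each layer as a resistance in series:
  R'_conv,in = 1/(2πr h) = 1/(2π·0.0145·909) = 0.01208 m·K/W
  R'_carbon steel = ln(0.0183/0.0145)/(2πk) = 0.2328/(2π·41.4) = 8.948×10^-4 m·K/W
ΣR = 0.01208 + 8.948×10^-4 = 0.01297 m·K/W
Q' = ΔT/ΣR = (-160 °C − 23.3 °C)/0.01297 = -14100 W/m
(Negative Q' ⇒ heat flows inward; heat gain = 14100 W/m.)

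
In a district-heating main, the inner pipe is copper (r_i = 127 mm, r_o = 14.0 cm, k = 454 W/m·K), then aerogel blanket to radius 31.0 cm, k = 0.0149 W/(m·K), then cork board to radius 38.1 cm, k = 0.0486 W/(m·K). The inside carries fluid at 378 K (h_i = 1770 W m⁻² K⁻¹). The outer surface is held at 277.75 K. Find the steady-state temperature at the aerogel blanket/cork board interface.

T = 285.1 K

Resistance network (inner→outer):
  R'_conv,in = 1/(2πr h) = 1/(2π·0.127·1770) = 7.080×10^-4 m·K/W
  R'_copper = ln(0.140/0.127)/(2πk) = 0.09746/(2π·454) = 3.416×10^-5 m·K/W
  R'_aerogel blanket = ln(0.310/0.140)/(2πk) = 0.7949/(2π·0.0149) = 8.491 m·K/W
  R'_cork board = ln(0.381/0.310)/(2πk) = 0.2062/(2π·0.0486) = 0.6754 m·K/W
ΣR = 7.080×10^-4 + 3.416×10^-5 + 8.491 + 0.6754 = 9.167 m·K/W
Q' = ΔT/ΣR = (378 K − 277.75 K)/9.167 = 10.94 W/m
From the inner boundary to the aerogel blanket/cork board interface, ΣR_partial = 8.492 m·K/W.
T_interface = T_in − Q'·ΣR_partial = 378 K − (10.94)(8.492) = 285.1 K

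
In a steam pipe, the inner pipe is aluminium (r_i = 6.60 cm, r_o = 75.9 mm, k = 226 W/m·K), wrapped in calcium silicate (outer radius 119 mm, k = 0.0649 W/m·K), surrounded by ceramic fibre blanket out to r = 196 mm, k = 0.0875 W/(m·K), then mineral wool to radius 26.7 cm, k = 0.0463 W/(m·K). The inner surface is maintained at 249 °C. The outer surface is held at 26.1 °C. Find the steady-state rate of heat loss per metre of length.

Q' = 72.5 W/m

Resistance network (inner→outer):
  R'_aluminium = ln(0.0759/0.0660)/(2πk) = 0.1398/(2π·226) = 9.842×10^-5 m·K/W
  R'_calcium silicate = ln(0.119/0.0759)/(2πk) = 0.4497/(2π·0.0649) = 1.103 m·K/W
  R'_ceramic fibre blanket = ln(0.196/0.119)/(2πk) = 0.4990/(2π·0.0875) = 0.9076 m·K/W
  R'_mineral wool = ln(0.267/0.196)/(2πk) = 0.3091/(2π·0.0463) = 1.063 m·K/W
ΣR = 9.842×10^-5 + 1.103 + 0.9076 + 1.063 = 3.074 m·K/W
Q' = ΔT/ΣR = (249 °C − 26.1 °C)/3.074 = 72.5 W/m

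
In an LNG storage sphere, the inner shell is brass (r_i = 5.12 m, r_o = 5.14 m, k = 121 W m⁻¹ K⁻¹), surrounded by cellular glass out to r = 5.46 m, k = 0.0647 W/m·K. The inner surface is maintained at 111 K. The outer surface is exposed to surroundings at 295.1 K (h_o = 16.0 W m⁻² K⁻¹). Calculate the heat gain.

Q = 13000 W

Series thermal resistances, inner to outer:
  R_brass = (1/5.12 − 1/5.14)/(4πk) = 7.600×10^-4/(4π·121) = 4.998×10^-7 K/W
  R_cellular glass = (1/5.14 − 1/5.46)/(4πk) = 0.01140/(4π·0.0647) = 0.01402 K/W
  R_conv,out = 1/(4πr²h) = 1/(4π·5.46²·16.0) = 1.668×10^-4 K/W
ΣR = 4.998×10^-7 + 0.01402 + 1.668×10^-4 = 0.01419 K/W
Q = ΔT/ΣR = (111 K − 295.1 K)/0.01419 = -13000 W
(Negative Q ⇒ heat flows inward; heat gain = 13000 W.)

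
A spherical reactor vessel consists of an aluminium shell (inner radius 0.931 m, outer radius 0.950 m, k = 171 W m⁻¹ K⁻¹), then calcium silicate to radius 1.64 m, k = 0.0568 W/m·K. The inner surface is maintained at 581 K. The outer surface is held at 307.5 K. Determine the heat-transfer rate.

Q = 441 W

Treat each layer as a resistance in series:
  R_aluminium = (1/0.931 − 1/0.950)/(4πk) = 0.02148/(4π·171) = 9.997×10^-6 K/W
  R_calcium silicate = (1/0.950 − 1/1.64)/(4πk) = 0.4429/(4π·0.0568) = 0.6205 K/W
ΣR = 9.997×10^-6 + 0.6205 = 0.6205 K/W
Q = ΔT/ΣR = (581 K − 307.5 K)/0.6205 = 441 W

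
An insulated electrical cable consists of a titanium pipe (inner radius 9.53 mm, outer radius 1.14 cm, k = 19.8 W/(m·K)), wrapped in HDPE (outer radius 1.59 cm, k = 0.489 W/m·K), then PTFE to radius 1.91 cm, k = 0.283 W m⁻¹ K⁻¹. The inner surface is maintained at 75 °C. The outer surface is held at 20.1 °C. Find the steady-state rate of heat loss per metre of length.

Treat each layer as a resistance in series:
  R'_titanium = ln(0.0114/0.00953)/(2πk) = 0.1792/(2π·19.8) = 0.001440 m·K/W
  R'_HDPE = ln(0.0159/0.0114)/(2πk) = 0.3327/(2π·0.489) = 0.1083 m·K/W
  R'_PTFE = ln(0.0191/0.0159)/(2πk) = 0.1834/(2π·0.283) = 0.1031 m·K/W
ΣR = 0.001440 + 0.1083 + 0.1031 = 0.2128 m·K/W
Q' = ΔT/ΣR = (75 °C − 20.1 °C)/0.2128 = 258 W/m

Q' = 258 W/m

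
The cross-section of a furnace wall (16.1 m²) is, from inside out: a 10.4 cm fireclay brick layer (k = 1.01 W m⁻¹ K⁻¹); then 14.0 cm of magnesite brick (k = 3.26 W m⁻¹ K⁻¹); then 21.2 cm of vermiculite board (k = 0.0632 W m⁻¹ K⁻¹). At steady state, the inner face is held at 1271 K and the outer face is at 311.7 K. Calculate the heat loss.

Treat each layer as a resistance in series:
  R_fireclay brick = L/(kA) = 0.104/(1.01·16.1) = 0.006396 K/W
  R_magnesite brick = L/(kA) = 0.140/(3.26·16.1) = 0.002667 K/W
  R_vermiculite board = L/(kA) = 0.212/(0.0632·16.1) = 0.2083 K/W
ΣR = 0.006396 + 0.002667 + 0.2083 = 0.2174 K/W
Q = ΔT/ΣR = (1271 K − 311.7 K)/0.2174 = 4410 W

Q = 4.41 kW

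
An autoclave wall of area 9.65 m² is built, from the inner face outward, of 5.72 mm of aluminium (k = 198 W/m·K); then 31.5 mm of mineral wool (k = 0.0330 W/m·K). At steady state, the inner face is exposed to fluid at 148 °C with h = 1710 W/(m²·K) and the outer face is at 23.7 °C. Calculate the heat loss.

Q = 1260 W

Resistance network (inner→outer):
  R_conv,in = 1/(hA) = 1/(1710·9.65) = 6.060×10^-5 K/W
  R_aluminium = L/(kA) = 0.00572/(198·9.65) = 2.994×10^-6 K/W
  R_mineral wool = L/(kA) = 0.0315/(0.0330·9.65) = 0.09892 K/W
ΣR = 6.060×10^-5 + 2.994×10^-6 + 0.09892 = 0.09898 K/W
Q = ΔT/ΣR = (148 °C − 23.7 °C)/0.09898 = 1260 W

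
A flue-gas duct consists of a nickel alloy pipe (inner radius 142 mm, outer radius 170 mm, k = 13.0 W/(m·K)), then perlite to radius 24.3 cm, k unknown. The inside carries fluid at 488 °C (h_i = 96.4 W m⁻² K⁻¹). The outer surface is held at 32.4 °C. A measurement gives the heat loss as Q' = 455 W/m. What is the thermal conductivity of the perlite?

ΣR = ΔT/Q' = |488 − 32.4|/455 = 1.001 m·K/W
Known resistances:
  R'_conv,in = 1/(2πr h) = 1/(2π·0.142·96.4) = 0.01163 m·K/W
  R'_nickel alloy = ln(0.170/0.142)/(2πk) = 0.1800/(2π·13.0) = 0.002203 m·K/W
R_perlite = ΣR − ΣR_known = 1.001 − 0.01383 = 0.9872 m·K/W
ln(r₂/r₁)/(2πk) = 0.9872 ⇒ k = 0.3573/(2π·0.9872) = 0.0576 W/m·K

k = 0.0576 W/m·K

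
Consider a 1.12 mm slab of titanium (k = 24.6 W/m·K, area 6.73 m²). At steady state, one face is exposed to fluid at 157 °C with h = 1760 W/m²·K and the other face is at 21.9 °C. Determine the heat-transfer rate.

Treat each layer as a resistance in series:
  R_conv,in = 1/(hA) = 1/(1760·6.73) = 8.443×10^-5 K/W
  R_titanium = L/(kA) = 0.00112/(24.6·6.73) = 6.765×10^-6 K/W
ΣR = 8.443×10^-5 + 6.765×10^-6 = 9.119×10^-5 K/W
Q = ΔT/ΣR = (157 °C − 21.9 °C)/9.119×10^-5 = 1.48×10^6 W

Q = 1480 kW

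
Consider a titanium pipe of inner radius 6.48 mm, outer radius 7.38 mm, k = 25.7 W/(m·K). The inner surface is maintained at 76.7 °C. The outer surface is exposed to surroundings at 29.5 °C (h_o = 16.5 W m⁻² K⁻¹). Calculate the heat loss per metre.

Series thermal resistances, inner to outer:
  R'_titanium = ln(0.00738/0.00648)/(2πk) = 0.1301/(2π·25.7) = 8.054×10^-4 m·K/W
  R'_conv,out = 1/(2πr h) = 1/(2π·0.00738·16.5) = 1.307 m·K/W
ΣR = 8.054×10^-4 + 1.307 = 1.308 m·K/W
Q' = ΔT/ΣR = (76.7 °C − 29.5 °C)/1.308 = 36.1 W/m

Q' = 36.1 W/m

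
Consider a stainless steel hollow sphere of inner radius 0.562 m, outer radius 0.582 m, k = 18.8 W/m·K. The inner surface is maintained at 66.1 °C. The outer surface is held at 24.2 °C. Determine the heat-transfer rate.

Q = 4πk·ΔT/(1/r₁ − 1/r₂) = 4π × 18.8 × 41.9 / (1/0.562 − 1/0.582) = 1.62×10^5 W

Q = 162 kW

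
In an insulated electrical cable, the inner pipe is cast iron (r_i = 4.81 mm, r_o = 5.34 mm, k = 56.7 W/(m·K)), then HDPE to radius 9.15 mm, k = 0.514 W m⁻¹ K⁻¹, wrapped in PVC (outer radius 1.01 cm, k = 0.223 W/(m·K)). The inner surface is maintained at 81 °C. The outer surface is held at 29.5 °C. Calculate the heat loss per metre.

Q' = 217 W/m

Treat each layer as a resistance in series:
  R'_cast iron = ln(0.00534/0.00481)/(2πk) = 0.1045/(2π·56.7) = 2.934×10^-4 m·K/W
  R'_HDPE = ln(0.00915/0.00534)/(2πk) = 0.5385/(2π·0.514) = 0.1667 m·K/W
  R'_PVC = ln(0.0101/0.00915)/(2πk) = 0.09878/(2π·0.223) = 0.07050 m·K/W
ΣR = 2.934×10^-4 + 0.1667 + 0.07050 = 0.2375 m·K/W
Q' = ΔT/ΣR = (81 °C − 29.5 °C)/0.2375 = 217 W/m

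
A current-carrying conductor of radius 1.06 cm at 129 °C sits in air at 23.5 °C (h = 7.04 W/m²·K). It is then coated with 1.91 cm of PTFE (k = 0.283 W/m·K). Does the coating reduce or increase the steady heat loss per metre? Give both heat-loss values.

increases: 49.5 → 78.7 W/m

Critical radius for a cylinder: r_cr = k/h = 0.0402 m = 4.02 cm.
Outer radius after coating: r₂ = 0.0106 + 0.0191 = 0.0297 m.
Since r₁ < r_cr and r₂ ≤ r_cr, the coating moves toward the maximum at r_cr — heat loss rises.
Bare: R = 1/(2πr₁h) = 2.133 m·K/W; Q = 105.5/2.133 = 49.5 W/m.
Coated: R = R_cond + R_conv = 1.341 m·K/W; Q = 105.5/1.341 = 78.7 W/m.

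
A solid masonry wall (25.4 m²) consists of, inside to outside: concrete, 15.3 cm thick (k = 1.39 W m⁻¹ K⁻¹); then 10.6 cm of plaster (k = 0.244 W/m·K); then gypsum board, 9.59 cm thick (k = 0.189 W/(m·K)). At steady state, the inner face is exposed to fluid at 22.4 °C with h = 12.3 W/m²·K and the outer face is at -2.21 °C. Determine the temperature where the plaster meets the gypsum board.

T = 8.81 °C

Resistance network (inner→outer):
  R_conv,in = 1/(hA) = 1/(12.3·25.4) = 0.003201 K/W
  R_concrete = L/(kA) = 0.153/(1.39·25.4) = 0.004334 K/W
  R_plaster = L/(kA) = 0.106/(0.244·25.4) = 0.01710 K/W
  R_gypsum board = L/(kA) = 0.0959/(0.189·25.4) = 0.01998 K/W
ΣR = 0.003201 + 0.004334 + 0.01710 + 0.01998 = 0.04462 K/W
Q = ΔT/ΣR = (22.4 °C − -2.21 °C)/0.04462 = 551.5 W
From the inner boundary to the plaster/gypsum board interface, ΣR_partial = 0.02464 K/W.
T_interface = T_in − Q·ΣR_partial = 22.4 °C − (551.5)(0.02464) = 8.81 °C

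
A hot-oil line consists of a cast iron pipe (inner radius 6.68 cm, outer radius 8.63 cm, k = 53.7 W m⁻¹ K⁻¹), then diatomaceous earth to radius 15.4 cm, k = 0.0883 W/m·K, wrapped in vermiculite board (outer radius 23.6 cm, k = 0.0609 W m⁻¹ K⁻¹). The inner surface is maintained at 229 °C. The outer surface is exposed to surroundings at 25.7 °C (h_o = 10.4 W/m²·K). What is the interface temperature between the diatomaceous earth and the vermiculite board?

T = 134 °C

Series thermal resistances, inner to outer:
  R'_cast iron = ln(0.0863/0.0668)/(2πk) = 0.2561/(2π·53.7) = 7.591×10^-4 m·K/W
  R'_diatomaceous earth = ln(0.154/0.0863)/(2πk) = 0.5791/(2π·0.0883) = 1.044 m·K/W
  R'_vermiculite board = ln(0.236/0.154)/(2πk) = 0.4269/(2π·0.0609) = 1.116 m·K/W
  R'_conv,out = 1/(2πr h) = 1/(2π·0.236·10.4) = 0.06484 m·K/W
ΣR = 7.591×10^-4 + 1.044 + 1.116 + 0.06484 = 2.226 m·K/W
Q' = ΔT/ΣR = (229 °C − 25.7 °C)/2.226 = 91.33 W/m
From the inner boundary to the diatomaceous earth/vermiculite board interface, ΣR_partial = 1.045 m·K/W.
T_interface = T_in − Q'·ΣR_partial = 229 °C − (91.33)(1.045) = 134 °C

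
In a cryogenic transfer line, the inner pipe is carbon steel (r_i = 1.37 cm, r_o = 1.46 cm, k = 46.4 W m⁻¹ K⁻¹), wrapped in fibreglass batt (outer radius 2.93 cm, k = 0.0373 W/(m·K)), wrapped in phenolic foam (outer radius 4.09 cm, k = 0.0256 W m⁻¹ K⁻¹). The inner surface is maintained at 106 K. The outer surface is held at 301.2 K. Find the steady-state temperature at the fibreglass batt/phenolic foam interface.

T = 221.0 K

Treat each layer as a resistance in series:
  R'_carbon steel = ln(0.0146/0.0137)/(2πk) = 0.06363/(2π·46.4) = 2.182×10^-4 m·K/W
  R'_fibreglass batt = ln(0.0293/0.0146)/(2πk) = 0.6966/(2π·0.0373) = 2.972 m·K/W
  R'_phenolic foam = ln(0.0409/0.0293)/(2πk) = 0.3335/(2π·0.0256) = 2.074 m·K/W
ΣR = 2.182×10^-4 + 2.972 + 2.074 = 5.046 m·K/W
Q' = ΔT/ΣR = (106 K − 301.2 K)/5.046 = -38.68 W/m
From the inner boundary to the fibreglass batt/phenolic foam interface, ΣR_partial = 2.972 m·K/W.
T_interface = T_in − Q'·ΣR_partial = 106 K − (-38.68)(2.972) = 221.0 K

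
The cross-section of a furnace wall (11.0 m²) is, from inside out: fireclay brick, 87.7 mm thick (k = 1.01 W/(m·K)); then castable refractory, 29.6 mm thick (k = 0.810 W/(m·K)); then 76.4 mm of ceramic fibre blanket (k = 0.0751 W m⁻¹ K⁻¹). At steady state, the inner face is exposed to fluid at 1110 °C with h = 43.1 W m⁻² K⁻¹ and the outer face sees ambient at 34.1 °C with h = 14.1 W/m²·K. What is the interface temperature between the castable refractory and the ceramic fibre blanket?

T = 982 °C

Treat each layer as a resistance in series:
  R_conv,in = 1/(hA) = 1/(43.1·11.0) = 0.002109 K/W
  R_fireclay brick = L/(kA) = 0.0877/(1.01·11.0) = 0.007894 K/W
  R_castable refractory = L/(kA) = 0.0296/(0.810·11.0) = 0.003322 K/W
  R_ceramic fibre blanket = L/(kA) = 0.0764/(0.0751·11.0) = 0.09248 K/W
  R_conv,out = 1/(hA) = 1/(14.1·11.0) = 0.006447 K/W
ΣR = 0.002109 + 0.007894 + 0.003322 + 0.09248 + 0.006447 = 0.1123 K/W
Q = ΔT/ΣR = (1110 °C − 34.1 °C)/0.1123 = 9581 W
From the inner boundary to the castable refractory/ceramic fibre blanket interface, ΣR_partial = 0.01333 K/W.
T_interface = T_in − Q·ΣR_partial = 1110 °C − (9581)(0.01333) = 982 °C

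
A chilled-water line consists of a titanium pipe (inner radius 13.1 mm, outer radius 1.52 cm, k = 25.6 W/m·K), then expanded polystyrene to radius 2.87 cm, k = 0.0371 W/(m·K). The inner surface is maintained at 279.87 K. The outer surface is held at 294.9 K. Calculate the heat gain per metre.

Q' = 5.51 W/m

Resistance network (inner→outer):
  R'_titanium = ln(0.0152/0.0131)/(2πk) = 0.1487/(2π·25.6) = 9.244×10^-4 m·K/W
  R'_expanded polystyrene = ln(0.0287/0.0152)/(2πk) = 0.6356/(2π·0.0371) = 2.727 m·K/W
ΣR = 9.244×10^-4 + 2.727 = 2.728 m·K/W
Q' = ΔT/ΣR = (279.87 K − 294.9 K)/2.728 = -5.51 W/m
(Negative Q' ⇒ heat flows inward; heat gain = 5.51 W/m.)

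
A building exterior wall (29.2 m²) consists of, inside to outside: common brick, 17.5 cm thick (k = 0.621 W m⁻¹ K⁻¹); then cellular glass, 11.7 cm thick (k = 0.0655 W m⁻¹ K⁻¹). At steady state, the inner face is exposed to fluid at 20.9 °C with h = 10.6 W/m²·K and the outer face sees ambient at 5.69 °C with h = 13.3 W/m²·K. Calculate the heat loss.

Treat each layer as a resistance in series:
  R_conv,in = 1/(hA) = 1/(10.6·29.2) = 0.003231 K/W
  R_common brick = L/(kA) = 0.175/(0.621·29.2) = 0.009651 K/W
  R_cellular glass = L/(kA) = 0.117/(0.0655·29.2) = 0.06117 K/W
  R_conv,out = 1/(hA) = 1/(13.3·29.2) = 0.002575 K/W
ΣR = 0.003231 + 0.009651 + 0.06117 + 0.002575 = 0.07663 K/W
Q = ΔT/ΣR = (20.9 °C − 5.69 °C)/0.07663 = 198 W

Q = 198 W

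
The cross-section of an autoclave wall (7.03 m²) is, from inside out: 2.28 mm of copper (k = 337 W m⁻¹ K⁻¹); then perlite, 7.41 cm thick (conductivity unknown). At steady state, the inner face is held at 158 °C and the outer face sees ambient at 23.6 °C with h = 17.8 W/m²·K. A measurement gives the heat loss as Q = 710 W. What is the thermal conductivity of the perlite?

k = 0.0581 W/m·K

ΣR = ΔT/Q = |158 − 23.6|/710 = 0.1893 K/W
Known resistances:
  R_copper = L/(kA) = 0.00228/(337·7.03) = 9.624×10^-7 K/W
  R_conv,out = 1/(hA) = 1/(17.8·7.03) = 0.007991 K/W
R_perlite = ΣR − ΣR_known = 0.1893 − 0.007992 = 0.1813 K/W
L/(kA) = 0.1813 ⇒ k = 0.0741/(0.1813·7.03) = 0.0581 W/m·K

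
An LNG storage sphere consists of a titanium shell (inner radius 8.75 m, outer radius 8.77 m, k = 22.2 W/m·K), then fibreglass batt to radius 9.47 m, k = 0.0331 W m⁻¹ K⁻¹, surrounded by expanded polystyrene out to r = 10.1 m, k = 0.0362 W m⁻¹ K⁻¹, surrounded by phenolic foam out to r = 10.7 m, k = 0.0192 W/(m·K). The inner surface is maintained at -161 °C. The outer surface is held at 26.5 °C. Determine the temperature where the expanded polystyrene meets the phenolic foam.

Resistance network (inner→outer):
  R_titanium = (1/8.75 − 1/8.77)/(4πk) = 2.606×10^-4/(4π·22.2) = 9.342×10^-7 K/W
  R_fibreglass batt = (1/8.77 − 1/9.47)/(4πk) = 0.008428/(4π·0.0331) = 0.02026 K/W
  R_expanded polystyrene = (1/9.47 − 1/10.1)/(4πk) = 0.006587/(4π·0.0362) = 0.01448 K/W
  R_phenolic foam = (1/10.1 − 1/10.7)/(4πk) = 0.005552/(4π·0.0192) = 0.02301 K/W
ΣR = 9.342×10^-7 + 0.02026 + 0.01448 + 0.02301 = 0.05775 K/W
Q = ΔT/ΣR = (-161 °C − 26.5 °C)/0.05775 = -3247 W
From the inner boundary to the expanded polystyrene/phenolic foam interface, ΣR_partial = 0.03474 K/W.
T_interface = T_in − Q·ΣR_partial = -161 °C − (-3247)(0.03474) = -48.2 °C

T = -48.2 °C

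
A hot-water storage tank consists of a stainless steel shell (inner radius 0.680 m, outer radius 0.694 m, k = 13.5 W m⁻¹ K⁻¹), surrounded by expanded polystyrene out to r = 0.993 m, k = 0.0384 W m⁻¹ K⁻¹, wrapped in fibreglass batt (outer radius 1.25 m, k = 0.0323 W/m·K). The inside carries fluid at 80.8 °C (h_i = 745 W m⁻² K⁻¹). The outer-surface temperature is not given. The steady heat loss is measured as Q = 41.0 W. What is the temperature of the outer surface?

Series resistances:
  R_conv,in = 1/(4πr²h) = 1/(4π·0.680²·745) = 2.310×10^-4 K/W
  R_stainless steel = (1/0.680 − 1/0.694)/(4πk) = 0.02967/(4π·13.5) = 1.749×10^-4 K/W
  R_expanded polystyrene = (1/0.694 − 1/0.993)/(4πk) = 0.4339/(4π·0.0384) = 0.8991 K/W
  R_fibreglass batt = (1/0.993 − 1/1.25)/(4πk) = 0.2070/(4π·0.0323) = 0.5101 K/W
ΣR = 1.410 K/W
ΔT = Q·ΣR = 41.0 × 1.410 = 57.81 K
Heat flows outward, so T_out = T_in − ΔT = 80.8 − 57.81 = 23.0 °C

T_out = 23.0 °C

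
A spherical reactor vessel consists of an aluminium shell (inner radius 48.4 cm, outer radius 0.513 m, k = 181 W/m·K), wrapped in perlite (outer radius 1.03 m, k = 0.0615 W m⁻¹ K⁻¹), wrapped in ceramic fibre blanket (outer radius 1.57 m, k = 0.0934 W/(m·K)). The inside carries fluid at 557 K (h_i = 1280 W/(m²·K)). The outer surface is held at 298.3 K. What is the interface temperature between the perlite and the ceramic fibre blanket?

T = 345.8 K

Series thermal resistances, inner to outer:
  R_conv,in = 1/(4πr²h) = 1/(4π·0.484²·1280) = 2.654×10^-4 K/W
  R_aluminium = (1/0.484 − 1/0.513)/(4πk) = 0.1168/(4π·181) = 5.135×10^-5 K/W
  R_perlite = (1/0.513 − 1/1.03)/(4πk) = 0.9784/(4π·0.0615) = 1.266 K/W
  R_ceramic fibre blanket = (1/1.03 − 1/1.57)/(4πk) = 0.3339/(4π·0.0934) = 0.2845 K/W
ΣR = 2.654×10^-4 + 5.135×10^-5 + 1.266 + 0.2845 = 1.551 K/W
Q = ΔT/ΣR = (557 K − 298.3 K)/1.551 = 166.8 W
From the inner boundary to the perlite/ceramic fibre blanket interface, ΣR_partial = 1.266 K/W.
T_interface = T_in − Q·ΣR_partial = 557 K − (166.8)(1.266) = 345.8 K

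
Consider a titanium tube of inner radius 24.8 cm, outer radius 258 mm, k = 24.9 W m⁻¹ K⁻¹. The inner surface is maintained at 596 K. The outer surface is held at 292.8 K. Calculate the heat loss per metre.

Q' = 2πk·ΔT/ln(r₂/r₁) = 2π × 24.9 × 303.2 / ln(0.258/0.248) = 1.20×10^6 W/m

Q' = 1200 kW/m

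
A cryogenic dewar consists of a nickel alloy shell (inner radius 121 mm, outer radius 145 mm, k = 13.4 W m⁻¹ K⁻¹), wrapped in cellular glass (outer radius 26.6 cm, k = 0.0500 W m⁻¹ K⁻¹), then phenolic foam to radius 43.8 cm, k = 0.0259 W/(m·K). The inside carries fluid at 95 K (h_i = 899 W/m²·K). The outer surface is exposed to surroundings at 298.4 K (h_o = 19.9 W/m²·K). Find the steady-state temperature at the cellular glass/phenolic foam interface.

Series thermal resistances, inner to outer:
  R_conv,in = 1/(4πr²h) = 1/(4π·0.121²·899) = 0.006046 K/W
  R_nickel alloy = (1/0.121 − 1/0.145)/(4πk) = 1.368/(4π·13.4) = 0.008124 K/W
  R_cellular glass = (1/0.145 − 1/0.266)/(4πk) = 3.137/(4π·0.0500) = 4.993 K/W
  R_phenolic foam = (1/0.266 − 1/0.438)/(4πk) = 1.476/(4π·0.0259) = 4.536 K/W
  R_conv,out = 1/(4πr²h) = 1/(4π·0.438²·19.9) = 0.02084 K/W
ΣR = 0.006046 + 0.008124 + 4.993 + 4.536 + 0.02084 = 9.564 K/W
Q = ΔT/ΣR = (95 K − 298.4 K)/9.564 = -21.27 W
From the inner boundary to the cellular glass/phenolic foam interface, ΣR_partial = 5.007 K/W.
T_interface = T_in − Q·ΣR_partial = 95 K − (-21.27)(5.007) = 201.5 K

T = 201.5 K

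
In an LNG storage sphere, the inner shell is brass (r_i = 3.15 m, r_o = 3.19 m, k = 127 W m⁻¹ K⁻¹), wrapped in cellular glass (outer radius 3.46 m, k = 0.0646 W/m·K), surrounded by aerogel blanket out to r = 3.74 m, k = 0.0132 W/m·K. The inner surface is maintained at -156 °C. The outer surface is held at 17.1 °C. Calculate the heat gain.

Q = 1080 W

Treat each layer as a resistance in series:
  R_brass = (1/3.15 − 1/3.19)/(4πk) = 0.003981/(4π·127) = 2.494×10^-6 K/W
  R_cellular glass = (1/3.19 − 1/3.46)/(4πk) = 0.02446/(4π·0.0646) = 0.03013 K/W
  R_aerogel blanket = (1/3.46 − 1/3.74)/(4πk) = 0.02164/(4π·0.0132) = 0.1304 K/W
ΣR = 2.494×10^-6 + 0.03013 + 0.1304 = 0.1605 K/W
Q = ΔT/ΣR = (-156 °C − 17.1 °C)/0.1605 = -1080 W
(Negative Q ⇒ heat flows inward; heat gain = 1080 W.)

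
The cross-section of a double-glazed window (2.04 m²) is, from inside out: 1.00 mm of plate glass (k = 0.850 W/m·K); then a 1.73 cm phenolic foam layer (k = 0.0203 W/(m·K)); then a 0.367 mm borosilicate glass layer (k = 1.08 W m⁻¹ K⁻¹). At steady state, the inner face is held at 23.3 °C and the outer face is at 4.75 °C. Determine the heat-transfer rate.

Resistance network (inner→outer):
  R_plate glass = L/(kA) = 0.00100/(0.850·2.04) = 5.767×10^-4 K/W
  R_phenolic foam = L/(kA) = 0.0173/(0.0203·2.04) = 0.4178 K/W
  R_borosilicate glass = L/(kA) = 3.67×10^-4/(1.08·2.04) = 1.666×10^-4 K/W
ΣR = 5.767×10^-4 + 0.4178 + 1.666×10^-4 = 0.4185 K/W
Q = ΔT/ΣR = (23.3 °C − 4.75 °C)/0.4185 = 44.3 W

Q = 44.3 W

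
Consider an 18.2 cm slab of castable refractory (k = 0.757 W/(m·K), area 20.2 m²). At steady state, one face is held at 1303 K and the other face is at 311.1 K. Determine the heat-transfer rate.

Q = kA·ΔT/L = 0.757 × 20.2 × |1303 K − 311.1 K| / 0.182 = 83300 W

Q = 83.3 kW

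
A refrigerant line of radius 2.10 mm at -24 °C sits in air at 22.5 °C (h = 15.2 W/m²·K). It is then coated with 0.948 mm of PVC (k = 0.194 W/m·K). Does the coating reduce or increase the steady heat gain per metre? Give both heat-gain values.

increases: 9.33 → 12.4 W/m

Critical radius for a cylinder: r_cr = k/h = 0.0128 m = 1.28 cm.
Outer radius after coating: r₂ = 0.00210 + 9.48×10^-4 = 0.003048 m.
Since r₁ < r_cr and r₂ ≤ r_cr, the coating moves toward the maximum at r_cr — heat gain rises.
Bare: R = 1/(2πr₁h) = 4.986 m·K/W; Q = 46.5/4.986 = 9.33 W/m.
Coated: R = R_cond + R_conv = 3.741 m·K/W; Q = 46.5/3.741 = 12.4 W/m.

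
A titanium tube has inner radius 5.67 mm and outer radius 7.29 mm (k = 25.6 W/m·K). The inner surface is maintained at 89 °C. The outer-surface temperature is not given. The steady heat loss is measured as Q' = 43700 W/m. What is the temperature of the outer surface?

T_out = 20.7 °C

Series resistances:
  R'_titanium = ln(0.00729/0.00567)/(2πk) = 0.2513/(2π·25.6) = 0.001562 m·K/W
ΣR = 0.001562 m·K/W
ΔT = Q'·ΣR = 43700 × 0.001562 = 68.26 K
Heat flows outward, so T_out = T_in − ΔT = 89 − 68.26 = 20.7 °C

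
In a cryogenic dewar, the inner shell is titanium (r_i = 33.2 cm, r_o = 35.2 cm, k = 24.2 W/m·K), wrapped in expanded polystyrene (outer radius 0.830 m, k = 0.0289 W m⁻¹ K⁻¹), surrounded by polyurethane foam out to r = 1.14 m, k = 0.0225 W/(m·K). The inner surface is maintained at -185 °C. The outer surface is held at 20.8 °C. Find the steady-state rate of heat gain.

Treat each layer as a resistance in series:
  R_titanium = (1/0.332 − 1/0.352)/(4πk) = 0.1711/(4π·24.2) = 5.628×10^-4 K/W
  R_expanded polystyrene = (1/0.352 − 1/0.830)/(4πk) = 1.636/(4π·0.0289) = 4.505 K/W
  R_polyurethane foam = (1/0.830 − 1/1.14)/(4πk) = 0.3276/(4π·0.0225) = 1.159 K/W
ΣR = 5.628×10^-4 + 4.505 + 1.159 = 5.665 K/W
Q = ΔT/ΣR = (-185 °C − 20.8 °C)/5.665 = -36.3 W
(Negative Q ⇒ heat flows inward; heat gain = 36.3 W.)

Q = 36.3 W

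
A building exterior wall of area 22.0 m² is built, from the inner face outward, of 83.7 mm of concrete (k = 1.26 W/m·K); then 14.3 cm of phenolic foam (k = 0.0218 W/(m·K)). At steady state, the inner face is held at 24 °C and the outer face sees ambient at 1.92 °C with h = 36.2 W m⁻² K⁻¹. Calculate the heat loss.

Series thermal resistances, inner to outer:
  R_concrete = L/(kA) = 0.0837/(1.26·22.0) = 0.003019 K/W
  R_phenolic foam = L/(kA) = 0.143/(0.0218·22.0) = 0.2982 K/W
  R_conv,out = 1/(hA) = 1/(36.2·22.0) = 0.001256 K/W
ΣR = 0.003019 + 0.2982 + 0.001256 = 0.3025 K/W
Q = ΔT/ΣR = (24 °C − 1.92 °C)/0.3025 = 73.0 W

Q = 73.0 W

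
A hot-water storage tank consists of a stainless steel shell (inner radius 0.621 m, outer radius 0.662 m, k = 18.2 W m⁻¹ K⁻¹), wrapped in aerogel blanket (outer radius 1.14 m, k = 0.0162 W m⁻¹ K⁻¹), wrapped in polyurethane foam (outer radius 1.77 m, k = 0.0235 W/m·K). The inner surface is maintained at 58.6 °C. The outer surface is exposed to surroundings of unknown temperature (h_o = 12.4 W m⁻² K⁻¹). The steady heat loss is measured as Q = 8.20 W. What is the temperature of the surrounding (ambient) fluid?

Sum the resistances:
  R_stainless steel = (1/0.621 − 1/0.662)/(4πk) = 0.09973/(4π·18.2) = 4.361×10^-4 K/W
  R_aerogel blanket = (1/0.662 − 1/1.14)/(4πk) = 0.6334/(4π·0.0162) = 3.111 K/W
  R_polyurethane foam = (1/1.14 − 1/1.77)/(4πk) = 0.3122/(4π·0.0235) = 1.057 K/W
  R_conv,out = 1/(4πr²h) = 1/(4π·1.77²·12.4) = 0.002048 K/W
ΣR = 4.171 K/W
ΔT = Q·ΣR = 8.20 × 4.171 = 34.20 K
Heat flows outward, so T_out = T_in − ΔT = 58.6 − 34.20 = 24.4 °C

T_out = 24.4 °C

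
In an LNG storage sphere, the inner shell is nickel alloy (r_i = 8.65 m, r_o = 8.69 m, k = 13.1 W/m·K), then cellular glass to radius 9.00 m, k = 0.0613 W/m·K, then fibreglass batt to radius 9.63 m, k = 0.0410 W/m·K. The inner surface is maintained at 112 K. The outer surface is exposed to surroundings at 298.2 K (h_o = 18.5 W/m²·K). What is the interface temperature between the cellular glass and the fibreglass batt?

Treat each layer as a resistance in series:
  R_nickel alloy = (1/8.65 − 1/8.69)/(4πk) = 5.321×10^-4/(4π·13.1) = 3.233×10^-6 K/W
  R_cellular glass = (1/8.69 − 1/9.00)/(4πk) = 0.003964/(4π·0.0613) = 0.005146 K/W
  R_fibreglass batt = (1/9.00 − 1/9.63)/(4πk) = 0.007269/(4π·0.0410) = 0.01411 K/W
  R_conv,out = 1/(4πr²h) = 1/(4π·9.63²·18.5) = 4.638×10^-5 K/W
ΣR = 3.233×10^-6 + 0.005146 + 0.01411 + 4.638×10^-5 = 0.01931 K/W
Q = ΔT/ΣR = (112 K − 298.2 K)/0.01931 = -9643 W
From the inner boundary to the cellular glass/fibreglass batt interface, ΣR_partial = 0.005149 K/W.
T_interface = T_in − Q·ΣR_partial = 112 K − (-9643)(0.005149) = 162 K

T = 162 K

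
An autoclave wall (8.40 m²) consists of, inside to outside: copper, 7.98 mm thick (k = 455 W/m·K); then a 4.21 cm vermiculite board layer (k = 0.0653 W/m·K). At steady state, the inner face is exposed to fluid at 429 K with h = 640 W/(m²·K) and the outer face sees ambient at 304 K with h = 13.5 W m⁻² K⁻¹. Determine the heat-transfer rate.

Treat each layer as a resistance in series:
  R_conv,in = 1/(hA) = 1/(640·8.40) = 1.860×10^-4 K/W
  R_copper = L/(kA) = 0.00798/(455·8.40) = 2.088×10^-6 K/W
  R_vermiculite board = L/(kA) = 0.0421/(0.0653·8.40) = 0.07675 K/W
  R_conv,out = 1/(hA) = 1/(13.5·8.40) = 0.008818 K/W
ΣR = 1.860×10^-4 + 2.088×10^-6 + 0.07675 + 0.008818 = 0.08576 K/W
Q = ΔT/ΣR = (429 K − 304 K)/0.08576 = 1460 W

Q = 1460 W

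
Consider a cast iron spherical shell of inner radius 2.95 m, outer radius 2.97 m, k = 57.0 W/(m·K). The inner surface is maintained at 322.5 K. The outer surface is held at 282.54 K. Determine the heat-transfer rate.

Q = 1.25×10^7 W

Q = 4πk·ΔT/(1/r₁ − 1/r₂) = 4π × 57.0 × 39.96 / (1/2.95 − 1/2.97) = 1.25×10^7 W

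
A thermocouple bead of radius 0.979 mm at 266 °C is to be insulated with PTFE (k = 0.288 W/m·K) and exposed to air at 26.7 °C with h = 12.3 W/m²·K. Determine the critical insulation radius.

r_cr = 4.68 cm

For a sphere, r_cr = 2k_ins/h = 2·0.288/12.3 = 0.0468 m = 4.68 cm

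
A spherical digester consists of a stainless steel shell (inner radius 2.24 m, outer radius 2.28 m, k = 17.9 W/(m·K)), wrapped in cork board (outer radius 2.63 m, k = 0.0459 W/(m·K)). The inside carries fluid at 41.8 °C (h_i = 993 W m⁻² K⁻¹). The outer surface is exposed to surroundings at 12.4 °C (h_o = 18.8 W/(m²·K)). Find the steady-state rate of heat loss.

Series thermal resistances, inner to outer:
  R_conv,in = 1/(4πr²h) = 1/(4π·2.24²·993) = 1.597×10^-5 K/W
  R_stainless steel = (1/2.24 − 1/2.28)/(4πk) = 0.007832/(4π·17.9) = 3.482×10^-5 K/W
  R_cork board = (1/2.28 − 1/2.63)/(4πk) = 0.05837/(4π·0.0459) = 0.1012 K/W
  R_conv,out = 1/(4πr²h) = 1/(4π·2.63²·18.8) = 6.120×10^-4 K/W
ΣR = 1.597×10^-5 + 3.482×10^-5 + 0.1012 + 6.120×10^-4 = 0.1019 K/W
Q = ΔT/ΣR = (41.8 °C − 12.4 °C)/0.1019 = 289 W

Q = 289 W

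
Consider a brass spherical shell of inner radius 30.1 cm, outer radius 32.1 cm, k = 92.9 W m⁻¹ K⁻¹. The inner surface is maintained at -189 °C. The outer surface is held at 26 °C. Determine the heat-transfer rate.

Q = 4πk·ΔT/(1/r₁ − 1/r₂) = 4π × 92.9 × 215 / (1/0.301 − 1/0.321) = 1.21×10^6 W

Q = 1210 kW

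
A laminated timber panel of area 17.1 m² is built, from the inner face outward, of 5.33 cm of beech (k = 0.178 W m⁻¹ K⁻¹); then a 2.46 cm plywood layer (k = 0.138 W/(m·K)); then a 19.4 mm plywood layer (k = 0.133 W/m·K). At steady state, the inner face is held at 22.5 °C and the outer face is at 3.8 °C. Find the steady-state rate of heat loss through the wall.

Treat each layer as a resistance in series:
  R_beech = L/(kA) = 0.0533/(0.178·17.1) = 0.01751 K/W
  R_plywood = L/(kA) = 0.0246/(0.138·17.1) = 0.01042 K/W
  R_plywood = L/(kA) = 0.0194/(0.133·17.1) = 0.008530 K/W
ΣR = 0.01751 + 0.01042 + 0.008530 = 0.03646 K/W
Q = ΔT/ΣR = (22.5 °C − 3.8 °C)/0.03646 = 513 W

Q = 513 W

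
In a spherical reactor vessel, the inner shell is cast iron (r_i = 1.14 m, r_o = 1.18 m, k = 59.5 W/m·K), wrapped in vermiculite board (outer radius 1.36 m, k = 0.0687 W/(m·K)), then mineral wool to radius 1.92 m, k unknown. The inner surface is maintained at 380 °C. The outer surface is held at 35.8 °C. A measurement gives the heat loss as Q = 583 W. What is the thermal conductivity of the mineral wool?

ΣR = ΔT/Q = |380 − 35.8|/583 = 0.5904 K/W
Known resistances:
  R_cast iron = (1/1.14 − 1/1.18)/(4πk) = 0.02974/(4π·59.5) = 3.977×10^-5 K/W
  R_vermiculite board = (1/1.18 − 1/1.36)/(4πk) = 0.1122/(4π·0.0687) = 0.1299 K/W
R_mineral wool = ΣR − ΣR_known = 0.5904 − 0.1299 = 0.4605 K/W
(1/r₁−1/r₂)/(4πk) = 0.4605 ⇒ k = 0.2145/(4π·0.4605) = 0.0371 W/m·K

k = 0.0371 W/m·K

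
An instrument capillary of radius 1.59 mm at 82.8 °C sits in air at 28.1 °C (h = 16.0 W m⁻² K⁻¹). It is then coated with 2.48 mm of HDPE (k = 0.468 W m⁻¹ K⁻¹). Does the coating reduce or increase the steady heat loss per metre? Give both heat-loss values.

increases: 8.74 → 19.8 W/m

Critical radius for a cylinder: r_cr = k/h = 0.0293 m = 2.93 cm.
Outer radius after coating: r₂ = 0.00159 + 0.00248 = 0.00407 m.
Since r₁ < r_cr and r₂ ≤ r_cr, the coating moves toward the maximum at r_cr — heat loss rises.
Bare: R = 1/(2πr₁h) = 6.256 m·K/W; Q = 54.7/6.256 = 8.74 W/m.
Coated: R = R_cond + R_conv = 2.764 m·K/W; Q = 54.7/2.764 = 19.8 W/m.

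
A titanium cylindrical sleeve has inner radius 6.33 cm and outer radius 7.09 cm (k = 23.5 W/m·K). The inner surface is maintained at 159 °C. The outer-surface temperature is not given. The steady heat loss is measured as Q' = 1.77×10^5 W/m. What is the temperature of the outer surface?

T_out = 23.1 °C

Series resistances:
  R'_titanium = ln(0.0709/0.0633)/(2πk) = 0.1134/(2π·23.5) = 7.679×10^-4 m·K/W
ΣR = 7.679×10^-4 m·K/W
ΔT = Q'·ΣR = 1.77×10^5 × 7.679×10^-4 = 135.9 K
Heat flows outward, so T_out = T_in − ΔT = 159 − 135.9 = 23.1 °C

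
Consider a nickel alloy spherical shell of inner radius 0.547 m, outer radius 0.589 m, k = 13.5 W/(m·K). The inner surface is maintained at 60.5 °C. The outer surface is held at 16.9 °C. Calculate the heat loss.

Q = 4πk·ΔT/(1/r₁ − 1/r₂) = 4π × 13.5 × 43.6 / (1/0.547 − 1/0.589) = 56700 W

Q = 56.7 kW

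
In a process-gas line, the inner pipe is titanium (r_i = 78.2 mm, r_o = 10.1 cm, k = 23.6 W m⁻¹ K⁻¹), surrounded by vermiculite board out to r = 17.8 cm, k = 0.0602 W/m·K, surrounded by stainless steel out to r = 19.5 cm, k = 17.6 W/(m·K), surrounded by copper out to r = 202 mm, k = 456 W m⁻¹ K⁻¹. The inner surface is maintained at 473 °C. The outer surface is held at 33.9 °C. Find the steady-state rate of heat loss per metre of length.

Treat each layer as a resistance in series:
  R'_titanium = ln(0.101/0.0782)/(2πk) = 0.2559/(2π·23.6) = 0.001725 m·K/W
  R'_vermiculite board = ln(0.178/0.101)/(2πk) = 0.5667/(2π·0.0602) = 1.498 m·K/W
  R'_stainless steel = ln(0.195/0.178)/(2πk) = 0.09122/(2π·17.6) = 8.249×10^-4 m·K/W
  R'_copper = ln(0.202/0.195)/(2πk) = 0.03527/(2π·456) = 1.231×10^-5 m·K/W
ΣR = 0.001725 + 1.498 + 8.249×10^-4 + 1.231×10^-5 = 1.501 m·K/W
Q' = ΔT/ΣR = (473 °C − 33.9 °C)/1.501 = 293 W/m

Q' = 293 W/m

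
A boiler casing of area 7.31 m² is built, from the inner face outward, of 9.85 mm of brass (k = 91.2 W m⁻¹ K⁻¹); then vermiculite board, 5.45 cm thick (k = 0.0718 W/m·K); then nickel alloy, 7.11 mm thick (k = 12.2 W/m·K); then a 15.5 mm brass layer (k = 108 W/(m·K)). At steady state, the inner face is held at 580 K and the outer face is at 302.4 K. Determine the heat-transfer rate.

Resistance network (inner→outer):
  R_brass = L/(kA) = 0.00985/(91.2·7.31) = 1.477×10^-5 K/W
  R_vermiculite board = L/(kA) = 0.0545/(0.0718·7.31) = 0.1038 K/W
  R_nickel alloy = L/(kA) = 0.00711/(12.2·7.31) = 7.972×10^-5 K/W
  R_brass = L/(kA) = 0.0155/(108·7.31) = 1.963×10^-5 K/W
ΣR = 1.477×10^-5 + 0.1038 + 7.972×10^-5 + 1.963×10^-5 = 0.1039 K/W
Q = ΔT/ΣR = (580 K − 302.4 K)/0.1039 = 2670 W

Q = 2.67 kW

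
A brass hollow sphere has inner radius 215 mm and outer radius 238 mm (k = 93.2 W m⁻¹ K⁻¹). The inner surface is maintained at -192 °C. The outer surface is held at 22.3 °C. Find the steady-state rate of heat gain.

Q = 558 kW

Q = 4πk·ΔT/(1/r₁ − 1/r₂) = 4π × 93.2 × 214.3 / (1/0.215 − 1/0.238) = 5.58×10^5 W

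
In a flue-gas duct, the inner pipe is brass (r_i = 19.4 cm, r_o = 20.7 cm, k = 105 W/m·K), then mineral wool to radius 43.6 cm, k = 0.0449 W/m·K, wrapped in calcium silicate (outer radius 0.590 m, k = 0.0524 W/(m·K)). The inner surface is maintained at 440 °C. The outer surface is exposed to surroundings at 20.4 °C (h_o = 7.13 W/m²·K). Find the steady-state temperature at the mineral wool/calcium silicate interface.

Resistance network (inner→outer):
  R'_brass = ln(0.207/0.194)/(2πk) = 0.06486/(2π·105) = 9.831×10^-5 m·K/W
  R'_mineral wool = ln(0.436/0.207)/(2πk) = 0.7449/(2π·0.0449) = 2.640 m·K/W
  R'_calcium silicate = ln(0.590/0.436)/(2πk) = 0.3025/(2π·0.0524) = 0.9187 m·K/W
  R'_conv,out = 1/(2πr h) = 1/(2π·0.590·7.13) = 0.03783 m·K/W
ΣR = 9.831×10^-5 + 2.640 + 0.9187 + 0.03783 = 3.597 m·K/W
Q' = ΔT/ΣR = (440 °C − 20.4 °C)/3.597 = 116.7 W/m
From the inner boundary to the mineral wool/calcium silicate interface, ΣR_partial = 2.640 m·K/W.
T_interface = T_in − Q'·ΣR_partial = 440 °C − (116.7)(2.640) = 132 °C

T = 132 °C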